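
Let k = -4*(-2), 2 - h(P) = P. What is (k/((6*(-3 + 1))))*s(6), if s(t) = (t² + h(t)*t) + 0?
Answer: -8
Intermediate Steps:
h(P) = 2 - P
k = 8
s(t) = t² + t*(2 - t) (s(t) = (t² + (2 - t)*t) + 0 = (t² + t*(2 - t)) + 0 = t² + t*(2 - t))
(k/((6*(-3 + 1))))*s(6) = (8/((6*(-3 + 1))))*(2*6) = (8/((6*(-2))))*12 = (8/(-12))*12 = (8*(-1/12))*12 = -⅔*12 = -8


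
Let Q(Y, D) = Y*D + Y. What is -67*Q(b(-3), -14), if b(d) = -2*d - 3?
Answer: 2613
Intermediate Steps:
b(d) = -3 - 2*d
Q(Y, D) = Y + D*Y (Q(Y, D) = D*Y + Y = Y + D*Y)
-67*Q(b(-3), -14) = -67*(-3 - 2*(-3))*(1 - 14) = -67*(-3 + 6)*(-13) = -201*(-13) = -67*(-39) = 2613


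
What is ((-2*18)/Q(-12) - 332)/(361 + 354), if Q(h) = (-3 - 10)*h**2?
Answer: -17263/37180 ≈ -0.46431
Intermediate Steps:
Q(h) = -13*h**2
((-2*18)/Q(-12) - 332)/(361 + 354) = ((-2*18)/((-13*(-12)**2)) - 332)/(361 + 354) = (-36/((-13*144)) - 332)/715 = (-36/(-1872) - 332)*(1/715) = (-36*(-1/1872) - 332)*(1/715) = (1/52 - 332)*(1/715) = -17263/52*1/715 = -17263/37180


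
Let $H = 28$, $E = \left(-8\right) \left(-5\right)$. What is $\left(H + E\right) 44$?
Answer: $2992$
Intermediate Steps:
$E = 40$
$\left(H + E\right) 44 = \left(28 + 40\right) 44 = 68 \cdot 44 = 2992$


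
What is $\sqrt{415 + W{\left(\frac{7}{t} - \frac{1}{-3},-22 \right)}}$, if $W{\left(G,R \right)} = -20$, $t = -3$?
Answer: $\sqrt{395} \approx 19.875$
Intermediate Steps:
$\sqrt{415 + W{\left(\frac{7}{t} - \frac{1}{-3},-22 \right)}} = \sqrt{415 - 20} = \sqrt{395}$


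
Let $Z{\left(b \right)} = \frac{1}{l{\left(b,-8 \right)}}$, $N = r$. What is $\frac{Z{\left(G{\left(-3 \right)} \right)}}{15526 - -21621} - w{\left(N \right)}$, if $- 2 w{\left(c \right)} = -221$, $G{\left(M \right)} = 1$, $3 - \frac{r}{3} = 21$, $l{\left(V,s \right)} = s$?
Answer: $- \frac{32837949}{297176} \approx -110.5$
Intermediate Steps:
$r = -54$ ($r = 9 - 63 = -54$)
$N = -54$
$w{\left(c \right)} = \frac{221}{2}$ ($w{\left(c \right)} = \left(- \frac{1}{2}\right) \left(-221\right) = \frac{221}{2}$)
$Z{\left(b \right)} = - \frac{1}{8}$ ($Z{\left(b \right)} = \frac{1}{-8} = - \frac{1}{8}$)
$\frac{Z{\left(G{\left(-3 \right)} \right)}}{15526 - -21621} - w{\left(N \right)} = - \frac{1}{8 \left(15526 - -21621\right)} - \frac{221}{2} = - \frac{1}{8 \left(15526 + 21621\right)} - \frac{221}{2} = - \frac{1}{8 \cdot 37147} - \frac{221}{2} = \left(- \frac{1}{8}\right) \frac{1}{37147} - \frac{221}{2} = - \frac{1}{297176} - \frac{221}{2} = - \frac{32837949}{297176}$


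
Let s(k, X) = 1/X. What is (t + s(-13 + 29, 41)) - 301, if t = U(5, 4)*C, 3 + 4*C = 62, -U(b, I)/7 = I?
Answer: -29273/41 ≈ -713.98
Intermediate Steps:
U(b, I) = -7*I
C = 59/4 (C = -¾ + (¼)*62 = -¾ + 31/2 = 59/4 ≈ 14.750)
t = -413 (t = -7*4*(59/4) = -28*59/4 = -413)
(t + s(-13 + 29, 41)) - 301 = (-413 + 1/41) - 301 = -16932/41 - 301 = -29273/41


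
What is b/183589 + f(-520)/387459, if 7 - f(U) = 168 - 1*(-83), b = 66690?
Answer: 25794844994/71133210351 ≈ 0.36263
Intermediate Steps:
f(U) = -244 (f(U) = 7 - (168 - 1*(-83)) = 7 - (168 + 83) = 7 - 1*251 = 7 - 251 = -244)
b/183589 + f(-520)/387459 = 66690/183589 - 244/387459 = 25794844994/71133210351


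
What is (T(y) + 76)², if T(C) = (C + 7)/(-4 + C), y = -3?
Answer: 278784/49 ≈ 5689.5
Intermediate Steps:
T(C) = (7 + C)/(-4 + C)
(T(y) + 76)² = ((7 - 3)/(-4 - 3) + 76)² = (4/(-7) + 76)² = (-⅐*4 + 76)² = (-4/7 + 76)² = (528/7)² = 278784/49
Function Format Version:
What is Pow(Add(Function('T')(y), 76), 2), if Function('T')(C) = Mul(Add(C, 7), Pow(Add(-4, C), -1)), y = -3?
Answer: Rational(278784, 49) ≈ 5689.5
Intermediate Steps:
Function('T')(C) = Mul(Pow(Add(-4, C), -1), Add(7, C)) (Function('T')(C) = Mul(Add(7, C), Pow(Add(-4, C), -1)) = Mul(Pow(Add(-4, C), -1), Add(7, C)))
Pow(Add(Function('T')(y), 76), 2) = Pow(Add(Mul(Pow(Add(-4, -3), -1), Add(7, -3)), 76), 2) = Pow(Add(Mul(Pow(-7, -1), 4), 76), 2) = Pow(Add(Mul(Rational(-1, 7), 4), 76), 2) = Pow(Add(Rational(-4, 7), 76), 2) = Pow(Rational(528, 7), 2) = Rational(278784, 49)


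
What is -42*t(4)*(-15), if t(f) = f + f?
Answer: 5040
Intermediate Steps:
t(f) = 2*f
-42*t(4)*(-15) = -84*4*(-15) = -42*8*(-15) = -336*(-15) = 5040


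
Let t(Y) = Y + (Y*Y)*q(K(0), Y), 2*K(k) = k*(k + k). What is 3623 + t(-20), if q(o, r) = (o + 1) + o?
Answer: 4003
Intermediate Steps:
K(k) = k² (K(k) = (k*(k + k))/2 = (k*(2*k))/2 = (2*k²)/2 = k²)
q(o, r) = 1 + 2*o (q(o, r) = (1 + o) + o = 1 + 2*o)
t(Y) = Y + Y² (t(Y) = Y + (Y*Y)*(1 + 2*0²) = Y + Y²*(1 + 2*0) = Y + Y²*(1 + 0) = Y + Y²*1 = Y + Y²)
3623 + t(-20) = 3623 - 20*(1 - 20) = 3623 - 20*(-19) = 3623 + 380 = 4003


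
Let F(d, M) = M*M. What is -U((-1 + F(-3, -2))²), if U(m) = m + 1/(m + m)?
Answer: -163/18 ≈ -9.0556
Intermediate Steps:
F(d, M) = M²
U(m) = m + 1/(2*m)
-U((-1 + F(-3, -2))²) = -((-1 + (-2)²)² + 1/(2*((-1 + (-2)²)²))) = -((-1 + 4)² + 1/(2*((-1 + 4)²))) = -(3² + 1/(2*(3²))) = -(9 + (½)/9) = -(9 + (½)*(⅑)) = -(9 + 1/18) = -1*163/18 = -163/18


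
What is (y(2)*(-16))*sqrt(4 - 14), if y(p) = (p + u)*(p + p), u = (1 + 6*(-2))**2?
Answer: -7872*I*sqrt(10) ≈ -24893.0*I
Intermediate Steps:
u = 121 (u = (1 - 12)**2 = (-11)**2 = 121)
y(p) = 2*p*(121 + p) (y(p) = (p + 121)*(p + p) = (121 + p)*(2*p) = 2*p*(121 + p))
(y(2)*(-16))*sqrt(4 - 14) = ((2*2*(121 + 2))*(-16))*sqrt(4 - 14) = ((2*2*123)*(-16))*sqrt(-10) = (492*(-16))*(I*sqrt(10)) = -7872*I*sqrt(10)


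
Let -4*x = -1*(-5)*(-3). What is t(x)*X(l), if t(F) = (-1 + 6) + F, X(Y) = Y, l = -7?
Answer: -245/4 ≈ -61.250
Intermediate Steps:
x = 15/4 (x = -(-1*(-5))*(-3)/4 = -5*(-3)/4 = -¼*(-15) = 15/4 ≈ 3.7500)
t(F) = 5 + F
t(x)*X(l) = (5 + 15/4)*(-7) = (35/4)*(-7) = -245/4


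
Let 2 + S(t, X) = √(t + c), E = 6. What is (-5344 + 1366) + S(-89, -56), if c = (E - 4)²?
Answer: -3980 + I*√85 ≈ -3980.0 + 9.2195*I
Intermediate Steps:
c = 4 (c = (6 - 4)² = 2² = 4)
S(t, X) = -2 + √(4 + t) (S(t, X) = -2 + √(t + 4) = -2 + √(4 + t))
(-5344 + 1366) + S(-89, -56) = (-5344 + 1366) + (-2 + √(4 - 89)) = -3978 + (-2 + √(-85)) = -3978 + (-2 + I*√85) = -3980 + I*√85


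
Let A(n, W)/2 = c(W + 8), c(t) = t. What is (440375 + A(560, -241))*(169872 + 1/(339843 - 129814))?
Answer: 15695093664947701/210029 ≈ 7.4728e+10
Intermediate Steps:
A(n, W) = 16 + 2*W (A(n, W) = 2*(W + 8) = 2*(8 + W) = 16 + 2*W)
(440375 + A(560, -241))*(169872 + 1/(339843 - 129814)) = (440375 + (16 + 2*(-241)))*(169872 + 1/(339843 - 129814)) = (440375 + (16 - 482))*(169872 + 1/210029) = (440375 - 466)*(169872 + 1/210029) = 439909*(35678046289/210029) = 15695093664947701/210029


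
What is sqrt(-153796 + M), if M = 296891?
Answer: sqrt(143095) ≈ 378.28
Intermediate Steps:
sqrt(-153796 + M) = sqrt(-153796 + 296891) = sqrt(143095)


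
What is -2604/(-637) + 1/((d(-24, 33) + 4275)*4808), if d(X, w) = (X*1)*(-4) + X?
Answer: 1110705709/271704888 ≈ 4.0879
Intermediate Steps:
d(X, w) = -3*X (d(X, w) = X*(-4) + X = -4*X + X = -3*X)
-2604/(-637) + 1/((d(-24, 33) + 4275)*4808) = -2604/(-637) + 1/((-3*(-24) + 4275)*4808) = -2604*(-1/637) + (1/4808)/(72 + 4275) = 372/91 + (1/4808)/4347 = 372/91 + (1/4347)*(1/4808) = 372/91 + 1/20900376 = 1110705709/271704888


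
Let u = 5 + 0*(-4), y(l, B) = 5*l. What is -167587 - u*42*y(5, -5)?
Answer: -172837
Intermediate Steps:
u = 5 (u = 5 + 0 = 5)
-167587 - u*42*y(5, -5) = -167587 - 5*42*5*5 = -167587 - 210*25 = -167587 - 1*5250 = -167587 - 5250 = -172837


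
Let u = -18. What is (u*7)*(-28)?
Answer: 3528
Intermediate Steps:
(u*7)*(-28) = -18*7*(-28) = -126*(-28) = 3528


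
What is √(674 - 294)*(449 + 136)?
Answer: 1170*√95 ≈ 11404.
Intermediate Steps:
√(674 - 294)*(449 + 136) = √380*585 = (2*√95)*585 = 1170*√95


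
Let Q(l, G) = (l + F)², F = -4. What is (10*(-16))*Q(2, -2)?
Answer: -640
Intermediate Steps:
Q(l, G) = (-4 + l)² (Q(l, G) = (l - 4)² = (-4 + l)²)
(10*(-16))*Q(2, -2) = (10*(-16))*(-4 + 2)² = -160*(-2)² = -160*4 = -640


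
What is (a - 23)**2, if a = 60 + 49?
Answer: 7396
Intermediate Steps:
a = 109
(a - 23)**2 = (109 - 23)**2 = 86**2 = 7396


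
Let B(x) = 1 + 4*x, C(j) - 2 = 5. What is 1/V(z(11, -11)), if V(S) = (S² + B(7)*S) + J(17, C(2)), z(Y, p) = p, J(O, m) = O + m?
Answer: -1/174 ≈ -0.0057471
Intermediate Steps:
C(j) = 7 (C(j) = 2 + 5 = 7)
V(S) = 24 + S² + 29*S (V(S) = (S² + (1 + 4*7)*S) + (17 + 7) = (S² + (1 + 28)*S) + 24 = (S² + 29*S) + 24 = 24 + S² + 29*S)
1/V(z(11, -11)) = 1/(24 + (-11)² + 29*(-11)) = 1/(24 + 121 - 319) = 1/(-174) = -1/174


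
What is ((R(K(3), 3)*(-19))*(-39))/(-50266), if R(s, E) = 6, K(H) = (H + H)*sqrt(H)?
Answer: -2223/25133 ≈ -0.088449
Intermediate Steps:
K(H) = 2*H**(3/2) (K(H) = (2*H)*sqrt(H) = 2*H**(3/2))
((R(K(3), 3)*(-19))*(-39))/(-50266) = ((6*(-19))*(-39))/(-50266) = -114*(-39)*(-1/50266) = 4446*(-1/50266) = -2223/25133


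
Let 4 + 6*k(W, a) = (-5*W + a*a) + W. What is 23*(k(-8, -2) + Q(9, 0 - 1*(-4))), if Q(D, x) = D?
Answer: 989/3 ≈ 329.67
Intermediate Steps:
k(W, a) = -2/3 - 2*W/3 + a**2/6 (k(W, a) = -2/3 + ((-5*W + a*a) + W)/6 = -2/3 + ((-5*W + a**2) + W)/6 = -2/3 + ((a**2 - 5*W) + W)/6 = -2/3 + (a**2 - 4*W)/6 = -2/3 + (-2*W/3 + a**2/6) = -2/3 - 2*W/3 + a**2/6)
23*(k(-8, -2) + Q(9, 0 - 1*(-4))) = 23*((-2/3 - 2/3*(-8) + (1/6)*(-2)**2) + 9) = 23*((-2/3 + 16/3 + (1/6)*4) + 9) = 23*((-2/3 + 16/3 + 2/3) + 9) = 23*(16/3 + 9) = 23*(43/3) = 989/3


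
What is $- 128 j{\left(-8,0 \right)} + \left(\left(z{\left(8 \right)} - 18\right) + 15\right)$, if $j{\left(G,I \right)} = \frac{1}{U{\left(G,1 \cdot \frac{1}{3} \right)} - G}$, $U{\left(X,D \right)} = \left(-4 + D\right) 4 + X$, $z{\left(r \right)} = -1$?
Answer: $\frac{52}{11} \approx 4.7273$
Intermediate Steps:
$U{\left(X,D \right)} = -16 + X + 4 D$ ($U{\left(X,D \right)} = \left(-16 + 4 D\right) + X = -16 + X + 4 D$)
$j{\left(G,I \right)} = - \frac{3}{44}$ ($j{\left(G,I \right)} = \frac{1}{\left(-16 + G + 4 \cdot 1 \cdot \frac{1}{3}\right) - G} = \frac{1}{\left(-16 + G + 4 \cdot \frac{1}{3}\right) - G} = \frac{1}{\left(-16 + G + \frac{4}{3}\right) - G} = \frac{1}{\left(- \frac{44}{3} + G\right) - G} = \frac{1}{- \frac{44}{3}} = - \frac{3}{44}$)
$- 128 j{\left(-8,0 \right)} + \left(\left(z{\left(8 \right)} - 18\right) + 15\right) = \left(-128\right) \left(- \frac{3}{44}\right) + \left(\left(-1 - 18\right) + 15\right) = \frac{96}{11} + \left(-19 + 15\right) = \frac{96}{11} - 4 = \frac{52}{11}$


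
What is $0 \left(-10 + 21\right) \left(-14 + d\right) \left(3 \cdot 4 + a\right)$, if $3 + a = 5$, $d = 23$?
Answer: $0$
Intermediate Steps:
$a = 2$ ($a = -3 + 5 = 2$)
$0 \left(-10 + 21\right) \left(-14 + d\right) \left(3 \cdot 4 + a\right) = 0 \left(-10 + 21\right) \left(-14 + 23\right) \left(3 \cdot 4 + 2\right) = 0 \cdot 11 \cdot 9 \left(12 + 2\right) = 0 \cdot 99 \cdot 14 = 0 \cdot 14 = 0$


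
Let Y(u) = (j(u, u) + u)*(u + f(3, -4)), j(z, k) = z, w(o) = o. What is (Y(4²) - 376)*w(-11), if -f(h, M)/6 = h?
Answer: 4840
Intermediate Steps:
f(h, M) = -6*h
Y(u) = 2*u*(-18 + u) (Y(u) = (u + u)*(u - 6*3) = (2*u)*(u - 18) = (2*u)*(-18 + u) = 2*u*(-18 + u))
(Y(4²) - 376)*w(-11) = (2*4²*(-18 + 4²) - 376)*(-11) = (2*16*(-18 + 16) - 376)*(-11) = (2*16*(-2) - 376)*(-11) = (-64 - 376)*(-11) = -440*(-11) = 4840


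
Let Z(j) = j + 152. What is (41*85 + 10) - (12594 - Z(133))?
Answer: -8814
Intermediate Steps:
Z(j) = 152 + j
(41*85 + 10) - (12594 - Z(133)) = (41*85 + 10) - (12594 - (152 + 133)) = (3485 + 10) - (12594 - 1*285) = 3495 - (12594 - 285) = 3495 - 1*12309 = 3495 - 12309 = -8814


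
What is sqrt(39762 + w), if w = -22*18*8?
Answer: 3*sqrt(4066) ≈ 191.30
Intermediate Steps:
w = -3168 (w = -396*8 = -3168)
sqrt(39762 + w) = sqrt(39762 - 3168) = sqrt(36594) = 3*sqrt(4066)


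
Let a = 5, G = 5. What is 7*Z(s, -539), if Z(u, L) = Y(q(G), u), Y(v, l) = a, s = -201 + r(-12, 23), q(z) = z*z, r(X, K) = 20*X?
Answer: 35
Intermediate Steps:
q(z) = z²
s = -441 (s = -201 + 20*(-12) = -201 - 240 = -441)
Y(v, l) = 5
Z(u, L) = 5
7*Z(s, -539) = 7*5 = 35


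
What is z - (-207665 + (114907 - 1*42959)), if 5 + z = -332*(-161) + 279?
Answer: 189443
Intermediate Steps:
z = 53726 (z = -5 + (-332*(-161) + 279) = -5 + (53452 + 279) = -5 + 53731 = 53726)
z - (-207665 + (114907 - 1*42959)) = 53726 - (-207665 + (114907 - 1*42959)) = 53726 - (-207665 + (114907 - 42959)) = 53726 - (-207665 + 71948) = 53726 - 1*(-135717) = 53726 + 135717 = 189443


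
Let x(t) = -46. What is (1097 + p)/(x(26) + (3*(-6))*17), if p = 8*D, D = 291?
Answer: -3425/352 ≈ -9.7301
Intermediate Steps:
p = 2328 (p = 8*291 = 2328)
(1097 + p)/(x(26) + (3*(-6))*17) = (1097 + 2328)/(-46 + (3*(-6))*17) = 3425/(-46 - 18*17) = 3425/(-46 - 306) = 3425/(-352) = 3425*(-1/352) = -3425/352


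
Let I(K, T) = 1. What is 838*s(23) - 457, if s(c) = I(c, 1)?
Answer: 381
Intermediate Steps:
s(c) = 1
838*s(23) - 457 = 838*1 - 457 = 838 - 457 = 381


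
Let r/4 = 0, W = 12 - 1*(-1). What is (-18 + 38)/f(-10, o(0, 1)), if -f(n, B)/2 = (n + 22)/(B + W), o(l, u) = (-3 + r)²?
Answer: -55/3 ≈ -18.333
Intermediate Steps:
W = 13 (W = 12 + 1 = 13)
r = 0 (r = 4*0 = 0)
o(l, u) = 9 (o(l, u) = (-3 + 0)² = (-3)² = 9)
f(n, B) = -2*(22 + n)/(13 + B) (f(n, B) = -2*(n + 22)/(B + 13) = -2*(22 + n)/(13 + B))
(-18 + 38)/f(-10, o(0, 1)) = (-18 + 38)/((2*(-22 - 1*(-10))/(13 + 9))) = 20/((2*(-22 + 10)/22)) = 20/((2*(1/22)*(-12))) = 20/(-12/11) = 20*(-11/12) = -55/3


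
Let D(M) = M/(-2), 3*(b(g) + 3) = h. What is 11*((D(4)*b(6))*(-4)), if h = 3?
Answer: -176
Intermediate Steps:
b(g) = -2 (b(g) = -3 + (⅓)*3 = -3 + 1 = -2)
D(M) = -M/2 (D(M) = M*(-½) = -M/2)
11*((D(4)*b(6))*(-4)) = 11*((-½*4*(-2))*(-4)) = 11*(-2*(-2)*(-4)) = 11*(4*(-4)) = 11*(-16) = -176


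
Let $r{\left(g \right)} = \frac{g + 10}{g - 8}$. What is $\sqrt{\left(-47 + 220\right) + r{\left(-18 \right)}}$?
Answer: $\frac{\sqrt{29289}}{13} \approx 13.165$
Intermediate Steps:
$r{\left(g \right)} = \frac{10 + g}{-8 + g}$
$\sqrt{\left(-47 + 220\right) + r{\left(-18 \right)}} = \sqrt{\left(-47 + 220\right) + \frac{10 - 18}{-8 - 18}} = \sqrt{173 + \frac{1}{-26} \left(-8\right)} = \sqrt{173 - - \frac{4}{13}} = \sqrt{173 + \frac{4}{13}} = \sqrt{\frac{2253}{13}} = \frac{\sqrt{29289}}{13}$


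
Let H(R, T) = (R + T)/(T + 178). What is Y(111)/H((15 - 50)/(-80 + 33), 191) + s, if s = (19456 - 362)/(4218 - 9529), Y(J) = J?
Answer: 3350662525/15954244 ≈ 210.02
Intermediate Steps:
H(R, T) = (R + T)/(178 + T)
s = -19094/5311 (s = 19094/(-5311) = 19094*(-1/5311) = -19094/5311 ≈ -3.5952)
Y(111)/H((15 - 50)/(-80 + 33), 191) + s = 111/((((15 - 50)/(-80 + 33) + 191)/(178 + 191))) - 19094/5311 = 111/(((-35/(-47) + 191)/369)) - 19094/5311 = 111/(((-35*(-1/47) + 191)/369)) - 19094/5311 = 111/(((35/47 + 191)/369)) - 19094/5311 = 111/(((1/369)*(9012/47))) - 19094/5311 = 111/(3004/5781) - 19094/5311 = 111*(5781/3004) - 19094/5311 = 641691/3004 - 19094/5311 = 3350662525/15954244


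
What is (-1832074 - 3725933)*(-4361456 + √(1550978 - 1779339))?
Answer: 24241002978192 - 5558007*I*√228361 ≈ 2.4241e+13 - 2.656e+9*I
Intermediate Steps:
(-1832074 - 3725933)*(-4361456 + √(1550978 - 1779339)) = -5558007*(-4361456 + √(-228361)) = -5558007*(-4361456 + I*√228361) = 24241002978192 - 5558007*I*√228361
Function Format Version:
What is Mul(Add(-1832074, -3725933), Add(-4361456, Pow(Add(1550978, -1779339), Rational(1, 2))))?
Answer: Add(24241002978192, Mul(-5558007, I, Pow(228361, Rational(1, 2)))) ≈ Add(2.4241e+13, Mul(-2.6560e+9, I))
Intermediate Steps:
Mul(Add(-1832074, -3725933), Add(-4361456, Pow(Add(1550978, -1779339), Rational(1, 2)))) = Mul(-5558007, Add(-4361456, Pow(-228361, Rational(1, 2)))) = Mul(-5558007, Add(-4361456, Mul(I, Pow(228361, Rational(1, 2))))) = Add(24241002978192, Mul(-5558007, I, Pow(228361, Rational(1, 2))))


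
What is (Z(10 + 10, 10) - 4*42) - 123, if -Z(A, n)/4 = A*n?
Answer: -1091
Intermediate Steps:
Z(A, n) = -4*A*n
(Z(10 + 10, 10) - 4*42) - 123 = (-4*(10 + 10)*10 - 4*42) - 123 = (-4*20*10 - 168) - 123 = (-800 - 168) - 123 = -968 - 123 = -1091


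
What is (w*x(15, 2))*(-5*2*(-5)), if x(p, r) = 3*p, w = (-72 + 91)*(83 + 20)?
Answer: 4403250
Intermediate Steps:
w = 1957 (w = 19*103 = 1957)
(w*x(15, 2))*(-5*2*(-5)) = (1957*(3*15))*(-5*2*(-5)) = (1957*45)*(-10*(-5)) = 88065*50 = 4403250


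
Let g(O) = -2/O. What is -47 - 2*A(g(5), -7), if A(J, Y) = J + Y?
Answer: -161/5 ≈ -32.200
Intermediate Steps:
-47 - 2*A(g(5), -7) = -47 - 2*(-2/5 - 7) = -47 - 2*(-2*⅕ - 7) = -47 - 2*(-⅖ - 7) = -47 - 2*(-37/5) = -47 + 74/5 = -161/5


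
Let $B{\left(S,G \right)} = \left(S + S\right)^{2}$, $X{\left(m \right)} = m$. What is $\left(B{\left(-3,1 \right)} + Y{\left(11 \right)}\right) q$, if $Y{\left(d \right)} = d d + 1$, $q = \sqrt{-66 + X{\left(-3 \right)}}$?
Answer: $158 i \sqrt{69} \approx 1312.4 i$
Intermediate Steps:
$q = i \sqrt{69}$ ($q = \sqrt{-66 - 3} = \sqrt{-69} = i \sqrt{69} \approx 8.3066 i$)
$Y{\left(d \right)} = 1 + d^{2}$ ($Y{\left(d \right)} = d^{2} + 1 = 1 + d^{2}$)
$B{\left(S,G \right)} = 4 S^{2}$ ($B{\left(S,G \right)} = \left(2 S\right)^{2} = 4 S^{2}$)
$\left(B{\left(-3,1 \right)} + Y{\left(11 \right)}\right) q = \left(4 \left(-3\right)^{2} + \left(1 + 11^{2}\right)\right) i \sqrt{69} = \left(4 \cdot 9 + \left(1 + 121\right)\right) i \sqrt{69} = \left(36 + 122\right) i \sqrt{69} = 158 i \sqrt{69}$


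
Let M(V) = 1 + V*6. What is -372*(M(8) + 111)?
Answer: -59520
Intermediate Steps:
M(V) = 1 + 6*V
-372*(M(8) + 111) = -372*((1 + 6*8) + 111) = -372*((1 + 48) + 111) = -372*(49 + 111) = -372*160 = -59520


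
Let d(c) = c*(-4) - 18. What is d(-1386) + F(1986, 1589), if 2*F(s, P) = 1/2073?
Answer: 22910797/4146 ≈ 5526.0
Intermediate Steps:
F(s, P) = 1/4146 (F(s, P) = (½)/2073 = (½)*(1/2073) = 1/4146)
d(c) = -18 - 4*c (d(c) = -4*c - 18 = -18 - 4*c)
d(-1386) + F(1986, 1589) = (-18 - 4*(-1386)) + 1/4146 = (-18 + 5544) + 1/4146 = 5526 + 1/4146 = 22910797/4146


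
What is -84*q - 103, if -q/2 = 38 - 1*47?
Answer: -1615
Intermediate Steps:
q = 18 (q = -2*(38 - 1*47) = -2*(38 - 47) = -2*(-9) = 18)
-84*q - 103 = -84*18 - 103 = -1512 - 103 = -1615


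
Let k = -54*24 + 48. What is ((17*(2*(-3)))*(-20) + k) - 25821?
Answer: -25029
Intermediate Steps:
k = -1248 (k = -1296 + 48 = -1248)
((17*(2*(-3)))*(-20) + k) - 25821 = ((17*(2*(-3)))*(-20) - 1248) - 25821 = ((17*(-6))*(-20) - 1248) - 25821 = (-102*(-20) - 1248) - 25821 = (2040 - 1248) - 25821 = 792 - 25821 = -25029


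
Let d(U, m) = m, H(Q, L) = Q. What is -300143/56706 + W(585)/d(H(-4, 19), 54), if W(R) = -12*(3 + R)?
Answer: -2569909/18902 ≈ -135.96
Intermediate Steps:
W(R) = -36 - 12*R
-300143/56706 + W(585)/d(H(-4, 19), 54) = -300143/56706 + (-36 - 12*585)/54 = -300143*1/56706 + (-36 - 7020)*(1/54) = -300143/56706 - 7056*1/54 = -300143/56706 - 392/3 = -2569909/18902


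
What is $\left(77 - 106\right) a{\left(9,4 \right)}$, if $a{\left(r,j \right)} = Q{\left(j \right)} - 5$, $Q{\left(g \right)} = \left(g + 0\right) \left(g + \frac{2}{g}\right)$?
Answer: $-377$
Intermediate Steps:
$Q{\left(g \right)} = g \left(g + \frac{2}{g}\right)$
$a{\left(r,j \right)} = -3 + j^{2}$ ($a{\left(r,j \right)} = \left(2 + j^{2}\right) - 5 = -3 + j^{2}$)
$\left(77 - 106\right) a{\left(9,4 \right)} = \left(77 - 106\right) \left(-3 + 4^{2}\right) = - 29 \left(-3 + 16\right) = \left(-29\right) 13 = -377$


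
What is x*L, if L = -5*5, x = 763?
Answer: -19075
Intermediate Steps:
L = -25
x*L = 763*(-25) = -19075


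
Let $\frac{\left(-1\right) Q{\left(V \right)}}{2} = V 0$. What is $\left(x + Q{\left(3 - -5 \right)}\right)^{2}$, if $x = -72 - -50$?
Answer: $484$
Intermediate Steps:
$Q{\left(V \right)} = 0$ ($Q{\left(V \right)} = - 2 V 0 = \left(-2\right) 0 = 0$)
$x = -22$ ($x = -72 + 50 = -22$)
$\left(x + Q{\left(3 - -5 \right)}\right)^{2} = \left(-22 + 0\right)^{2} = \left(-22\right)^{2} = 484$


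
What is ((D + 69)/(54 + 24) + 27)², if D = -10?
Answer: 4687225/6084 ≈ 770.42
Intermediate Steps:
((D + 69)/(54 + 24) + 27)² = ((-10 + 69)/(54 + 24) + 27)² = (59/78 + 27)² = (2165/78)² = 4687225/6084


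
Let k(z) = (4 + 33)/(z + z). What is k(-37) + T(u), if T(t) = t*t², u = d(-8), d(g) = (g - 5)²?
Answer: 9653617/2 ≈ 4.8268e+6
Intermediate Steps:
d(g) = (-5 + g)²
k(z) = 37/(2*z) (k(z) = 37/((2*z)) = 37*(1/(2*z)) = 37/(2*z))
u = 169 (u = (-5 - 8)² = (-13)² = 169)
T(t) = t³
k(-37) + T(u) = (37/2)/(-37) + 169³ = (37/2)*(-1/37) + 4826809 = -½ + 4826809 = 9653617/2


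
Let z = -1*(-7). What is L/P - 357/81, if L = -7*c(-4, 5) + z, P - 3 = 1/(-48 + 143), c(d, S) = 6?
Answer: -123809/7722 ≈ -16.033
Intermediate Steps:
z = 7
P = 286/95 (P = 3 + 1/(-48 + 143) = 3 + 1/95 = 286/95 ≈ 3.0105)
L = -35 (L = -7*6 + 7 = -42 + 7 = -35)
L/P - 357/81 = -35/286/95 - 357/81 = -35*95/286 - 357*1/81 = -3325/286 - 119/27 = -123809/7722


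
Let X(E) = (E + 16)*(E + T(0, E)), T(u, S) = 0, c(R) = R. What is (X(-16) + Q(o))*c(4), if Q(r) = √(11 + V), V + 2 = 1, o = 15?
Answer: 4*√10 ≈ 12.649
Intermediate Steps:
V = -1 (V = -2 + 1 = -1)
X(E) = E*(16 + E) (X(E) = (E + 16)*(E + 0) = (16 + E)*E = E*(16 + E))
Q(r) = √10 (Q(r) = √(11 - 1) = √10)
(X(-16) + Q(o))*c(4) = (-16*(16 - 16) + √10)*4 = (-16*0 + √10)*4 = (0 + √10)*4 = √10*4 = 4*√10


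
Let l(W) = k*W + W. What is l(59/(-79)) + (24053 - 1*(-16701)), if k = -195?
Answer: 3231012/79 ≈ 40899.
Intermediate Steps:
l(W) = -194*W (l(W) = -195*W + W = -194*W)
l(59/(-79)) + (24053 - 1*(-16701)) = -11446/(-79) + (24053 - 1*(-16701)) = -11446*(-1)/79 + (24053 + 16701) = -194*(-59/79) + 40754 = 11446/79 + 40754 = 3231012/79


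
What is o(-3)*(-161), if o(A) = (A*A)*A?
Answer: 4347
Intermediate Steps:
o(A) = A**3 (o(A) = A**2*A = A**3)
o(-3)*(-161) = (-3)**3*(-161) = -27*(-161) = 4347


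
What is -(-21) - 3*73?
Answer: -198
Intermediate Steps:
-(-21) - 3*73 = -1*(-21) - 219 = 21 - 219 = -198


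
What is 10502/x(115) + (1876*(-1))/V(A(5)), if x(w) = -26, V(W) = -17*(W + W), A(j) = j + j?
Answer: -440238/1105 ≈ -398.41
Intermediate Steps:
A(j) = 2*j
V(W) = -34*W
10502/x(115) + (1876*(-1))/V(A(5)) = 10502/(-26) + (1876*(-1))/((-68*5)) = 10502*(-1/26) - 1876/((-34*10)) = -5251/13 - 1876/(-340) = -5251/13 - 1876*(-1/340) = -5251/13 + 469/85 = -440238/1105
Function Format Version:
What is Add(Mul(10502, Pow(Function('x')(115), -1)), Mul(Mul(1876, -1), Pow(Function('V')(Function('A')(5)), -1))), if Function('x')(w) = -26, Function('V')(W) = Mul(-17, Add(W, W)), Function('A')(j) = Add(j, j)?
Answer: Rational(-440238, 1105) ≈ -398.41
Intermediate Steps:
Function('A')(j) = Mul(2, j)
Function('V')(W) = Mul(-34, W) (Function('V')(W) = Mul(-17, Mul(2, W)) = Mul(-34, W))
Add(Mul(10502, Pow(Function('x')(115), -1)), Mul(Mul(1876, -1), Pow(Function('V')(Function('A')(5)), -1))) = Add(Mul(10502, Pow(-26, -1)), Mul(Mul(1876, -1), Pow(Mul(-34, Mul(2, 5)), -1))) = Add(Mul(10502, Rational(-1, 26)), Mul(-1876, Pow(Mul(-34, 10), -1))) = Add(Rational(-5251, 13), Mul(-1876, Pow(-340, -1))) = Add(Rational(-5251, 13), Mul(-1876, Rational(-1, 340))) = Add(Rational(-5251, 13), Rational(469, 85)) = Rational(-440238, 1105)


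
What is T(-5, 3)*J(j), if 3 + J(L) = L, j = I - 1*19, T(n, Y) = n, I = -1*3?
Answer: 125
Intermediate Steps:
I = -3
j = -22 (j = -3 - 1*19 = -3 - 19 = -22)
J(L) = -3 + L
T(-5, 3)*J(j) = -5*(-3 - 22) = -5*(-25) = 125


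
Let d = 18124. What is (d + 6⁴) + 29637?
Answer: 49057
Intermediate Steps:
(d + 6⁴) + 29637 = (18124 + 6⁴) + 29637 = (18124 + 1296) + 29637 = 19420 + 29637 = 49057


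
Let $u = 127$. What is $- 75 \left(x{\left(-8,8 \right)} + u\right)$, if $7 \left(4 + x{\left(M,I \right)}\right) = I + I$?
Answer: $- \frac{65775}{7} \approx -9396.4$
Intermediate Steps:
$x{\left(M,I \right)} = -4 + \frac{2 I}{7}$ ($x{\left(M,I \right)} = -4 + \frac{I + I}{7} = -4 + \frac{2 I}{7}$)
$- 75 \left(x{\left(-8,8 \right)} + u\right) = - 75 \left(\left(-4 + \frac{2}{7} \cdot 8\right) + 127\right) = - 75 \left(\left(-4 + \frac{16}{7}\right) + 127\right) = - 75 \left(- \frac{12}{7} + 127\right) = \left(-75\right) \frac{877}{7} = - \frac{65775}{7}$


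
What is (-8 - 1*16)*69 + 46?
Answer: -1610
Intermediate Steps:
(-8 - 1*16)*69 + 46 = (-8 - 16)*69 + 46 = -24*69 + 46 = -1656 + 46 = -1610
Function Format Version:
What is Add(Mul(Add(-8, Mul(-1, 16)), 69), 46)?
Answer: -1610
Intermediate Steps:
Add(Mul(Add(-8, Mul(-1, 16)), 69), 46) = Add(Mul(Add(-8, -16), 69), 46) = Add(Mul(-24, 69), 46) = Add(-1656, 46) = -1610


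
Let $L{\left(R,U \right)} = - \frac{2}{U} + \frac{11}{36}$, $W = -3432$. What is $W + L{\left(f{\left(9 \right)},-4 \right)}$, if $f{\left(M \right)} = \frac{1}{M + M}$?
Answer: $- \frac{123523}{36} \approx -3431.2$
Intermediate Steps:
$f{\left(M \right)} = \frac{1}{2 M}$
$L{\left(R,U \right)} = \frac{11}{36} - \frac{2}{U}$ ($L{\left(R,U \right)} = - \frac{2}{U} + 11 \cdot \frac{1}{36} = - \frac{2}{U} + \frac{11}{36} = \frac{11}{36} - \frac{2}{U}$)
$W + L{\left(f{\left(9 \right)},-4 \right)} = -3432 - \left(- \frac{11}{36} + \frac{2}{-4}\right) = -3432 + \left(\frac{11}{36} - - \frac{1}{2}\right) = -3432 + \left(\frac{11}{36} + \frac{1}{2}\right) = -3432 + \frac{29}{36} = - \frac{123523}{36}$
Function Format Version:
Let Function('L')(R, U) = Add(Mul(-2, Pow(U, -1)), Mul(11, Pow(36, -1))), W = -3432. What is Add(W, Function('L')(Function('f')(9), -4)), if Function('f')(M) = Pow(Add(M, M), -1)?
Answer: Rational(-123523, 36) ≈ -3431.2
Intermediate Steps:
Function('f')(M) = Mul(Rational(1, 2), Pow(M, -1)) (Function('f')(M) = Pow(Mul(2, M), -1) = Mul(Rational(1, 2), Pow(M, -1)))
Function('L')(R, U) = Add(Rational(11, 36), Mul(-2, Pow(U, -1))) (Function('L')(R, U) = Add(Mul(-2, Pow(U, -1)), Mul(11, Rational(1, 36))) = Add(Mul(-2, Pow(U, -1)), Rational(11, 36)) = Add(Rational(11, 36), Mul(-2, Pow(U, -1))))
Add(W, Function('L')(Function('f')(9), -4)) = Add(-3432, Add(Rational(11, 36), Mul(-2, Pow(-4, -1)))) = Add(-3432, Add(Rational(11, 36), Mul(-2, Rational(-1, 4)))) = Add(-3432, Add(Rational(11, 36), Rational(1, 2))) = Add(-3432, Rational(29, 36)) = Rational(-123523, 36)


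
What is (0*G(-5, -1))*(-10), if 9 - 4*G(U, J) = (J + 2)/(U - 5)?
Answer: 0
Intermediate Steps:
G(U, J) = 9/4 - (2 + J)/(4*(-5 + U)) (G(U, J) = 9/4 - (J + 2)/(4*(U - 5)) = 9/4 - (2 + J)/(4*(-5 + U)))
(0*G(-5, -1))*(-10) = (0*((-47 - 1*(-1) + 9*(-5))/(4*(-5 - 5))))*(-10) = (0*((1/4)*(-47 + 1 - 45)/(-10)))*(-10) = (0*((1/4)*(-1/10)*(-91)))*(-10) = (0*(91/40))*(-10) = 0*(-10) = 0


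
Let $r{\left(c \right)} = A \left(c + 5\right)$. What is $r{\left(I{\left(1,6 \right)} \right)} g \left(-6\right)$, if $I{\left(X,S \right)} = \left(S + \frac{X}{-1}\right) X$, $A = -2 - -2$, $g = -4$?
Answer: $0$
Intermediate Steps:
$A = 0$ ($A = -2 + 2 = 0$)
$I{\left(X,S \right)} = X \left(S - X\right)$ ($I{\left(X,S \right)} = \left(S + X \left(-1\right)\right) X = \left(S - X\right) X = X \left(S - X\right)$)
$r{\left(c \right)} = 0$ ($r{\left(c \right)} = 0 \left(c + 5\right) = 0 \left(5 + c\right) = 0$)
$r{\left(I{\left(1,6 \right)} \right)} g \left(-6\right) = 0 \left(-4\right) \left(-6\right) = 0 \left(-6\right) = 0$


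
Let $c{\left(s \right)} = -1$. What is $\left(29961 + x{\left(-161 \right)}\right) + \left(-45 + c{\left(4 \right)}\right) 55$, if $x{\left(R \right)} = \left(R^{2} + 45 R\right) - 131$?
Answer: $45976$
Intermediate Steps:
$x{\left(R \right)} = -131 + R^{2} + 45 R$
$\left(29961 + x{\left(-161 \right)}\right) + \left(-45 + c{\left(4 \right)}\right) 55 = \left(29961 + \left(-131 + \left(-161\right)^{2} + 45 \left(-161\right)\right)\right) + \left(-45 - 1\right) 55 = \left(29961 - -18545\right) - 2530 = \left(29961 + 18545\right) - 2530 = 48506 - 2530 = 45976$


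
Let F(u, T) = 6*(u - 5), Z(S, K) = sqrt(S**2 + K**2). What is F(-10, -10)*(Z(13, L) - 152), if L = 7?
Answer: 13680 - 90*sqrt(218) ≈ 12351.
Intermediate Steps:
Z(S, K) = sqrt(K**2 + S**2)
F(u, T) = -30 + 6*u (F(u, T) = 6*(-5 + u) = -30 + 6*u)
F(-10, -10)*(Z(13, L) - 152) = (-30 + 6*(-10))*(sqrt(7**2 + 13**2) - 152) = (-30 - 60)*(sqrt(49 + 169) - 152) = -90*(sqrt(218) - 152) = -90*(-152 + sqrt(218)) = 13680 - 90*sqrt(218)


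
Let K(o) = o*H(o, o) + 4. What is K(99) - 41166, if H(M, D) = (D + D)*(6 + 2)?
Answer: 115654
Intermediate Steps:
H(M, D) = 16*D (H(M, D) = (2*D)*8 = 16*D)
K(o) = 4 + 16*o**2 (K(o) = o*(16*o) + 4 = 16*o**2 + 4 = 4 + 16*o**2)
K(99) - 41166 = (4 + 16*99**2) - 41166 = (4 + 16*9801) - 41166 = (4 + 156816) - 41166 = 156820 - 41166 = 115654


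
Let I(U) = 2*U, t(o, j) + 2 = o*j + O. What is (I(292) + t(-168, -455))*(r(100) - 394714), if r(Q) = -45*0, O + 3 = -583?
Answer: -30170359304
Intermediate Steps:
O = -586 (O = -3 - 583 = -586)
t(o, j) = -588 + j*o (t(o, j) = -2 + (o*j - 586) = -2 + (j*o - 586) = -2 + (-586 + j*o) = -588 + j*o)
r(Q) = 0
(I(292) + t(-168, -455))*(r(100) - 394714) = (2*292 + (-588 - 455*(-168)))*(0 - 394714) = (584 + (-588 + 76440))*(-394714) = (584 + 75852)*(-394714) = 76436*(-394714) = -30170359304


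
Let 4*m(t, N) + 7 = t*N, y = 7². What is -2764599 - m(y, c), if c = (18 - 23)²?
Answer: -5529807/2 ≈ -2.7649e+6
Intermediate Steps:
y = 49
c = 25 (c = (-5)² = 25)
m(t, N) = -7/4 + N*t/4 (m(t, N) = -7/4 + (t*N)/4 = -7/4 + (N*t)/4 = -7/4 + N*t/4)
-2764599 - m(y, c) = -2764599 - (-7/4 + (¼)*25*49) = -2764599 - (-7/4 + 1225/4) = -2764599 - 1*609/2 = -2764599 - 609/2 = -5529807/2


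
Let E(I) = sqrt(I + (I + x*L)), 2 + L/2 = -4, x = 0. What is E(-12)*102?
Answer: 204*I*sqrt(6) ≈ 499.7*I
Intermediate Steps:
L = -12 (L = -4 + 2*(-4) = -4 - 8 = -12)
E(I) = sqrt(2)*sqrt(I) (E(I) = sqrt(I + (I + 0*(-12))) = sqrt(I + (I + 0)) = sqrt(I + I) = sqrt(2*I) = sqrt(2)*sqrt(I))
E(-12)*102 = (sqrt(2)*sqrt(-12))*102 = (sqrt(2)*(2*I*sqrt(3)))*102 = (2*I*sqrt(6))*102 = 204*I*sqrt(6)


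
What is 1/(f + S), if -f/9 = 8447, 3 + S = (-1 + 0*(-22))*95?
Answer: -1/76121 ≈ -1.3137e-5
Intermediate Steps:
S = -98 (S = -3 + (-1 + 0*(-22))*95 = -3 + (-1 + 0)*95 = -3 - 1*95 = -3 - 95 = -98)
f = -76023 (f = -9*8447 = -76023)
1/(f + S) = 1/(-76023 - 98) = 1/(-76121) = -1/76121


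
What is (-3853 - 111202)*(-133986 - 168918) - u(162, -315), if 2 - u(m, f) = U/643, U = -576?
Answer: 22408948478098/643 ≈ 3.4851e+10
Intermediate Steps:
u(m, f) = 1862/643 (u(m, f) = 2 - (-576)/643 = 2 - 1*(-576/643) = 2 + 576/643 = 1862/643)
(-3853 - 111202)*(-133986 - 168918) - u(162, -315) = (-3853 - 111202)*(-133986 - 168918) - 1*1862/643 = -115055*(-302904) - 1862/643 = 34850619720 - 1862/643 = 22408948478098/643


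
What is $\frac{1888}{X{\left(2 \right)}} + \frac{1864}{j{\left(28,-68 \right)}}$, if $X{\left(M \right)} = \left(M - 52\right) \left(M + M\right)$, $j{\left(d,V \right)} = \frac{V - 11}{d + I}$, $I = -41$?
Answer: $\frac{587156}{1975} \approx 297.29$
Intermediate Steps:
$j{\left(d,V \right)} = \frac{-11 + V}{-41 + d}$ ($j{\left(d,V \right)} = \frac{V - 11}{d - 41} = \frac{-11 + V}{-41 + d}$)
$X{\left(M \right)} = 2 M \left(-52 + M\right)$ ($X{\left(M \right)} = \left(-52 + M\right) 2 M = 2 M \left(-52 + M\right)$)
$\frac{1888}{X{\left(2 \right)}} + \frac{1864}{j{\left(28,-68 \right)}} = \frac{1888}{2 \cdot 2 \left(-52 + 2\right)} + \frac{1864}{\frac{1}{-41 + 28} \left(-11 - 68\right)} = \frac{1888}{2 \cdot 2 \left(-50\right)} + \frac{1864}{\frac{1}{-13} \left(-79\right)} = \frac{1888}{-200} + \frac{1864}{\left(- \frac{1}{13}\right) \left(-79\right)} = 1888 \left(- \frac{1}{200}\right) + \frac{1864}{\frac{79}{13}} = - \frac{236}{25} + 1864 \cdot \frac{13}{79} = - \frac{236}{25} + \frac{24232}{79} = \frac{587156}{1975}$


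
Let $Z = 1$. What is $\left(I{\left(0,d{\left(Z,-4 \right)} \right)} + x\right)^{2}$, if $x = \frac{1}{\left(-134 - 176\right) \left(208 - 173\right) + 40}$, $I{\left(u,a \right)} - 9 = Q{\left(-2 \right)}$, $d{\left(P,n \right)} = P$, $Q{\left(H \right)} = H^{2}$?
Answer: $\frac{19748399841}{116856100} \approx 169.0$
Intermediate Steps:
$I{\left(u,a \right)} = 13$ ($I{\left(u,a \right)} = 9 + \left(-2\right)^{2} = 9 + 4 = 13$)
$x = - \frac{1}{10810}$ ($x = \frac{1}{\left(-310\right) 35 + 40} = \frac{1}{-10850 + 40} = \frac{1}{-10810} = - \frac{1}{10810} \approx -9.2507 \cdot 10^{-5}$)
$\left(I{\left(0,d{\left(Z,-4 \right)} \right)} + x\right)^{2} = \left(13 - \frac{1}{10810}\right)^{2} = \left(\frac{140529}{10810}\right)^{2} = \frac{19748399841}{116856100}$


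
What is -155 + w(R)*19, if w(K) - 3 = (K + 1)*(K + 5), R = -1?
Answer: -98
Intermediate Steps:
w(K) = 3 + (1 + K)*(5 + K) (w(K) = 3 + (K + 1)*(K + 5) = 3 + (1 + K)*(5 + K))
-155 + w(R)*19 = -155 + (8 + (-1)² + 6*(-1))*19 = -155 + (8 + 1 - 6)*19 = -155 + 3*19 = -155 + 57 = -98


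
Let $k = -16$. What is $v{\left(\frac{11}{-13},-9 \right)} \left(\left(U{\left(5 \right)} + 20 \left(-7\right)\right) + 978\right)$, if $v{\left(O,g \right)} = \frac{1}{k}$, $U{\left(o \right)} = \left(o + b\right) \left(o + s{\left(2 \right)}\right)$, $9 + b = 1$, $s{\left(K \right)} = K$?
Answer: $- \frac{817}{16} \approx -51.063$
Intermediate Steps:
$b = -8$ ($b = -9 + 1 = -8$)
$U{\left(o \right)} = \left(-8 + o\right) \left(2 + o\right)$ ($U{\left(o \right)} = \left(o - 8\right) \left(o + 2\right) = \left(-8 + o\right) \left(2 + o\right)$)
$v{\left(O,g \right)} = - \frac{1}{16}$ ($v{\left(O,g \right)} = \frac{1}{-16} = - \frac{1}{16}$)
$v{\left(\frac{11}{-13},-9 \right)} \left(\left(U{\left(5 \right)} + 20 \left(-7\right)\right) + 978\right) = - \frac{\left(\left(-16 + 5^{2} - 30\right) + 20 \left(-7\right)\right) + 978}{16} = - \frac{\left(\left(-16 + 25 - 30\right) - 140\right) + 978}{16} = - \frac{\left(-21 - 140\right) + 978}{16} = - \frac{-161 + 978}{16} = \left(- \frac{1}{16}\right) 817 = - \frac{817}{16}$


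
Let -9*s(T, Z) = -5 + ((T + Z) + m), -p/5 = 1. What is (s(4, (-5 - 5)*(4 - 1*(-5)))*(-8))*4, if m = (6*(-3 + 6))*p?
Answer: -5792/9 ≈ -643.56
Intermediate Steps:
p = -5 (p = -5*1 = -5)
m = -90 (m = (6*(-3 + 6))*(-5) = (6*3)*(-5) = 18*(-5) = -90)
s(T, Z) = 95/9 - T/9 - Z/9 (s(T, Z) = -(-5 + ((T + Z) - 90))/9 = -(-5 + (-90 + T + Z))/9 = -(-95 + T + Z)/9 = 95/9 - T/9 - Z/9)
(s(4, (-5 - 5)*(4 - 1*(-5)))*(-8))*4 = ((95/9 - ⅑*4 - (-5 - 5)*(4 - 1*(-5))/9)*(-8))*4 = ((95/9 - 4/9 - (-10)*(4 + 5)/9)*(-8))*4 = ((95/9 - 4/9 - (-10)*9/9)*(-8))*4 = ((95/9 - 4/9 - ⅑*(-90))*(-8))*4 = ((95/9 - 4/9 + 10)*(-8))*4 = ((181/9)*(-8))*4 = -1448/9*4 = -5792/9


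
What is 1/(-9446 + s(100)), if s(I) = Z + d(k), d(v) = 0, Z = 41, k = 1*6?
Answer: -1/9405 ≈ -0.00010633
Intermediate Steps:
k = 6
s(I) = 41 (s(I) = 41 + 0 = 41)
1/(-9446 + s(100)) = 1/(-9446 + 41) = 1/(-9405) = -1/9405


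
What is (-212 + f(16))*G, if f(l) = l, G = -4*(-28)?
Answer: -21952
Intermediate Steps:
G = 112
(-212 + f(16))*G = (-212 + 16)*112 = -196*112 = -21952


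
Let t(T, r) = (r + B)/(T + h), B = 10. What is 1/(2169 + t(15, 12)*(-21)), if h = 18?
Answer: 1/2155 ≈ 0.00046404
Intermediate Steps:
t(T, r) = (10 + r)/(18 + T) (t(T, r) = (r + 10)/(T + 18) = (10 + r)/(18 + T))
1/(2169 + t(15, 12)*(-21)) = 1/(2169 + ((10 + 12)/(18 + 15))*(-21)) = 1/(2169 + (22/33)*(-21)) = 1/(2169 + ((1/33)*22)*(-21)) = 1/(2169 + (⅔)*(-21)) = 1/(2169 - 14) = 1/2155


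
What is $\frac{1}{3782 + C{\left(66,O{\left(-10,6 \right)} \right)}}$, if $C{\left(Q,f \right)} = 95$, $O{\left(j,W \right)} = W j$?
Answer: $\frac{1}{3877} \approx 0.00025793$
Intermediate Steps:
$\frac{1}{3782 + C{\left(66,O{\left(-10,6 \right)} \right)}} = \frac{1}{3782 + 95} = \frac{1}{3877}$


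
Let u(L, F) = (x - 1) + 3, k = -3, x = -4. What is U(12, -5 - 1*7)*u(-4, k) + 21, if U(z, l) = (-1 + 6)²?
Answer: -29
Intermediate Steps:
U(z, l) = 25 (U(z, l) = 5² = 25)
u(L, F) = -2 (u(L, F) = (-4 - 1) + 3 = -5 + 3 = -2)
U(12, -5 - 1*7)*u(-4, k) + 21 = 25*(-2) + 21 = -50 + 21 = -29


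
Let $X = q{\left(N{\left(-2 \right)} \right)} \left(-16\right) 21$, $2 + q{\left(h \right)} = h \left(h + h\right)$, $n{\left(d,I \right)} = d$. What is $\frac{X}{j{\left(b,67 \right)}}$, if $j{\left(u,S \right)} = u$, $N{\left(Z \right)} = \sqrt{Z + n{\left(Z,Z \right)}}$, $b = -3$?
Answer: $-1120$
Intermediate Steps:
$N{\left(Z \right)} = \sqrt{2} \sqrt{Z}$ ($N{\left(Z \right)} = \sqrt{Z + Z} = \sqrt{2 Z} = \sqrt{2} \sqrt{Z}$)
$q{\left(h \right)} = -2 + 2 h^{2}$ ($q{\left(h \right)} = -2 + h \left(h + h\right) = -2 + h 2 h = -2 + 2 h^{2}$)
$X = 3360$ ($X = \left(-2 + 2 \left(\sqrt{2} \sqrt{-2}\right)^{2}\right) \left(-16\right) 21 = \left(-2 + 2 \left(\sqrt{2} i \sqrt{2}\right)^{2}\right) \left(-16\right) 21 = \left(-2 + 2 \left(2 i\right)^{2}\right) \left(-16\right) 21 = \left(-2 + 2 \left(-4\right)\right) \left(-16\right) 21 = \left(-2 - 8\right) \left(-16\right) 21 = \left(-10\right) \left(-16\right) 21 = 160 \cdot 21 = 3360$)
$\frac{X}{j{\left(b,67 \right)}} = \frac{3360}{-3} = 3360 \left(- \frac{1}{3}\right) = -1120$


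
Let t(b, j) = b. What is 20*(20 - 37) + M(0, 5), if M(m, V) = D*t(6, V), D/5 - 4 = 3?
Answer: -130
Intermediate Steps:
D = 35 (D = 20 + 5*3 = 20 + 15 = 35)
M(m, V) = 210 (M(m, V) = 35*6 = 210)
20*(20 - 37) + M(0, 5) = 20*(20 - 37) + 210 = 20*(-17) + 210 = -340 + 210 = -130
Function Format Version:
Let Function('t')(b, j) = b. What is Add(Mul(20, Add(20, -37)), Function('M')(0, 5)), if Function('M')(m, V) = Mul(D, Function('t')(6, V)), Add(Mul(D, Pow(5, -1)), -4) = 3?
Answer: -130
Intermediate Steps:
D = 35 (D = Add(20, Mul(5, 3)) = Add(20, 15) = 35)
Function('M')(m, V) = 210 (Function('M')(m, V) = Mul(35, 6) = 210)
Add(Mul(20, Add(20, -37)), Function('M')(0, 5)) = Add(Mul(20, Add(20, -37)), 210) = Add(Mul(20, -17), 210) = Add(-340, 210) = -130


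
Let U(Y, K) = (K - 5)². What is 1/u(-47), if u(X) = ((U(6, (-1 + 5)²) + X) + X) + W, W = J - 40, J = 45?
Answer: 1/32 ≈ 0.031250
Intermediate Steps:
U(Y, K) = (-5 + K)²
W = 5 (W = 45 - 40 = 5)
u(X) = 126 + 2*X (u(X) = (((-5 + (-1 + 5)²)² + X) + X) + 5 = (((-5 + 4²)² + X) + X) + 5 = (((-5 + 16)² + X) + X) + 5 = ((11² + X) + X) + 5 = ((121 + X) + X) + 5 = (121 + 2*X) + 5 = 126 + 2*X)
1/u(-47) = 1/(126 + 2*(-47)) = 1/(126 - 94) = 1/32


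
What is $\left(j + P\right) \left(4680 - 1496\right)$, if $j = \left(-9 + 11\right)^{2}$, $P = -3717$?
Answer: $-11822192$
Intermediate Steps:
$j = 4$ ($j = 2^{2} = 4$)
$\left(j + P\right) \left(4680 - 1496\right) = \left(4 - 3717\right) \left(4680 - 1496\right) = \left(-3713\right) 3184 = -11822192$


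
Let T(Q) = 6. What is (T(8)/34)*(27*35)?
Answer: 2835/17 ≈ 166.76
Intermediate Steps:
(T(8)/34)*(27*35) = (6/34)*(27*35) = (6*(1/34))*945 = (3/17)*945 = 2835/17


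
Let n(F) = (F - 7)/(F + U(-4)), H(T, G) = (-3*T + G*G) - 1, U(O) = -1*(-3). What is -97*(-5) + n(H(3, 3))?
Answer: 481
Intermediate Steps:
U(O) = 3
H(T, G) = -1 + G² - 3*T (H(T, G) = (-3*T + G²) - 1 = (G² - 3*T) - 1 = -1 + G² - 3*T)
n(F) = (-7 + F)/(3 + F) (n(F) = (F - 7)/(F + 3) = (-7 + F)/(3 + F))
-97*(-5) + n(H(3, 3)) = -97*(-5) + (-7 + (-1 + 3² - 3*3))/(3 + (-1 + 3² - 3*3)) = 485 + (-7 + (-1 + 9 - 9))/(3 + (-1 + 9 - 9)) = 485 + (-7 - 1)/(3 - 1) = 485 - 8/2 = 485 + (½)*(-8) = 485 - 4 = 481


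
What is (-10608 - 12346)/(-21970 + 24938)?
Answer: -11477/1484 ≈ -7.7338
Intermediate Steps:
(-10608 - 12346)/(-21970 + 24938) = -22954/2968 = -22954*1/2968 = -11477/1484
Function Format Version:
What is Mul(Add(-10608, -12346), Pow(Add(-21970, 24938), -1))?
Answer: Rational(-11477, 1484) ≈ -7.7338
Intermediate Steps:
Mul(Add(-10608, -12346), Pow(Add(-21970, 24938), -1)) = Mul(-22954, Pow(2968, -1)) = Mul(-22954, Rational(1, 2968)) = Rational(-11477, 1484)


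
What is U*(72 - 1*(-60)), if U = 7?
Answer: 924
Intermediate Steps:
U*(72 - 1*(-60)) = 7*(72 - 1*(-60)) = 7*(72 + 60) = 7*132 = 924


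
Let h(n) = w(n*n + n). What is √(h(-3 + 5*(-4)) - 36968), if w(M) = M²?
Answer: 2*√54767 ≈ 468.05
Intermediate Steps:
h(n) = (n + n²)² (h(n) = (n*n + n)² = (n² + n)² = (n + n²)²)
√(h(-3 + 5*(-4)) - 36968) = √((-3 + 5*(-4))²*(1 + (-3 + 5*(-4)))² - 36968) = √((-3 - 20)²*(1 + (-3 - 20))² - 36968) = √((-23)²*(1 - 23)² - 36968) = √(529*(-22)² - 36968) = √(529*484 - 36968) = √(256036 - 36968) = √219068 = 2*√54767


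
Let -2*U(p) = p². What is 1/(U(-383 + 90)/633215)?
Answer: -1266430/85849 ≈ -14.752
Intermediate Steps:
U(p) = -p²/2
1/(U(-383 + 90)/633215) = 1/(-(-383 + 90)²/2/633215) = 1/(-½*(-293)²*(1/633215)) = 1/(-½*85849*(1/633215)) = 1/(-85849/2*1/633215) = 1/(-85849/1266430) = -1266430/85849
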